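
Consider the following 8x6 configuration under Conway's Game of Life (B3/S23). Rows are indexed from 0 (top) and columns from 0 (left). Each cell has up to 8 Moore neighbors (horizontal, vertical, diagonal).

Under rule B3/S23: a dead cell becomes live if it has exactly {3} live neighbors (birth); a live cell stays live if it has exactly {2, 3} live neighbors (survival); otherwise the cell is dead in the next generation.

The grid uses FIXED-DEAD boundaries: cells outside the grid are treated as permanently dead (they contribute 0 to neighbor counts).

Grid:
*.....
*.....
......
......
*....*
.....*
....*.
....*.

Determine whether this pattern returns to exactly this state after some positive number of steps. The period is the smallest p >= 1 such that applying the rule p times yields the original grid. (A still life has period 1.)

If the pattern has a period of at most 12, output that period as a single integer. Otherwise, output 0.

Answer: 0

Derivation:
Simulating and comparing each generation to the original:
Gen 0 (original, given above): 7 live cells
Gen 1: 4 live cells, differs from original
Gen 2: 4 live cells, differs from original
Gen 3: 4 live cells, differs from original
Gen 4: 4 live cells, differs from original
Gen 5: 4 live cells, differs from original
Gen 6: 4 live cells, differs from original
Gen 7: 4 live cells, differs from original
Gen 8: 4 live cells, differs from original
Gen 9: 4 live cells, differs from original
Gen 10: 4 live cells, differs from original
Gen 11: 4 live cells, differs from original
Gen 12: 4 live cells, differs from original
No period found within 12 steps.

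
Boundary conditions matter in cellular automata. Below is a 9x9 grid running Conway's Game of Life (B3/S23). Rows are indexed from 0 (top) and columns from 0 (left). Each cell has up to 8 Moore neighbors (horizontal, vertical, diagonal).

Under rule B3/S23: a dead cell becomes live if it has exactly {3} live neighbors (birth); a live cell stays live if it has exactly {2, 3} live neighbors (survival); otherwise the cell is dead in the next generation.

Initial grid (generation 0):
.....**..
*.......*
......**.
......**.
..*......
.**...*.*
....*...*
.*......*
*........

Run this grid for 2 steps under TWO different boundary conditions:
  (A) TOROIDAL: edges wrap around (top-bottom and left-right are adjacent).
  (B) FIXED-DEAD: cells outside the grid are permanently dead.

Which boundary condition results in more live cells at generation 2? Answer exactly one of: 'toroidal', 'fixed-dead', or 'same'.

Under TOROIDAL boundary, generation 2:
*.......*
*......**
.....**..
.....***.
*..*..*.*
...*...**
...*...**
.*......*
*........
Population = 23

Under FIXED-DEAD boundary, generation 2:
.........
.........
.....**..
.....**..
.*.*..*..
*..*...*.
.*.*.....
.........
.........
Population = 12

Comparison: toroidal=23, fixed-dead=12 -> toroidal

Answer: toroidal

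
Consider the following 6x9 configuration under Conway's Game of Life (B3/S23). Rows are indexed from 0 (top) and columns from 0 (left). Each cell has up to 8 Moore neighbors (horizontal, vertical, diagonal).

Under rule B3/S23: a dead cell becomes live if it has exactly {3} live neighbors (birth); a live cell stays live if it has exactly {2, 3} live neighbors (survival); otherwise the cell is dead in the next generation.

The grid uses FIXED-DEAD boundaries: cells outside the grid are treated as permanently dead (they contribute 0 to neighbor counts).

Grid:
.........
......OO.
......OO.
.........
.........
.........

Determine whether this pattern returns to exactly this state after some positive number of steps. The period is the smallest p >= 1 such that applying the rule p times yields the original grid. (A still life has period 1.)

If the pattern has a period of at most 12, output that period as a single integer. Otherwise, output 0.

Answer: 1

Derivation:
Simulating and comparing each generation to the original:
Gen 0 (original, given above): 4 live cells
Gen 1: 4 live cells, MATCHES original -> period = 1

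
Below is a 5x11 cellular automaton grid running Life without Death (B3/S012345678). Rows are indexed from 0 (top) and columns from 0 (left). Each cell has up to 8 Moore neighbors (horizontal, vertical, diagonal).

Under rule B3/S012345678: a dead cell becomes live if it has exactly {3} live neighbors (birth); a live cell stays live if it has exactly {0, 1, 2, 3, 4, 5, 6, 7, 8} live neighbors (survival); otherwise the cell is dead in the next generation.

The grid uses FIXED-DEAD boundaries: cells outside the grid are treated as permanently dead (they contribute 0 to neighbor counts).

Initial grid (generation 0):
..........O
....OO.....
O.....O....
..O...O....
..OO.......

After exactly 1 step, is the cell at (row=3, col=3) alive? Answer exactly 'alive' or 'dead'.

Answer: alive

Derivation:
Simulating step by step:
Generation 0 (given above): 9 live cells
Generation 1: 11 live cells
..........O
....OO.....
O.....O....
.OOO..O....
..OO.......

Cell (3,3) at generation 1: 1 -> alive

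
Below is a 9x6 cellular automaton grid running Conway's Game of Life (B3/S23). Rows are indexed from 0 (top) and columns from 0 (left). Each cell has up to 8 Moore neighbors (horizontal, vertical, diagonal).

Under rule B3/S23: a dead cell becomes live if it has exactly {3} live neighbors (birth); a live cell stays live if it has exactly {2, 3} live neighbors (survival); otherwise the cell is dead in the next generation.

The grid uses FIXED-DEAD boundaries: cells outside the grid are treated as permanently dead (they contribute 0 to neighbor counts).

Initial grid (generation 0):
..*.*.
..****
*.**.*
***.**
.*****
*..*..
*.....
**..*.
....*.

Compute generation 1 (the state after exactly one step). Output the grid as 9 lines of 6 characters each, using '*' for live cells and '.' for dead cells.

Answer: ..*.**
.....*
*.....
*.....
.....*
*..*..
*.....
**....
......

Derivation:
Simulating step by step:
Generation 0 (given above): 27 live cells
Generation 1: 12 live cells
(generation 1 grid is the final answer)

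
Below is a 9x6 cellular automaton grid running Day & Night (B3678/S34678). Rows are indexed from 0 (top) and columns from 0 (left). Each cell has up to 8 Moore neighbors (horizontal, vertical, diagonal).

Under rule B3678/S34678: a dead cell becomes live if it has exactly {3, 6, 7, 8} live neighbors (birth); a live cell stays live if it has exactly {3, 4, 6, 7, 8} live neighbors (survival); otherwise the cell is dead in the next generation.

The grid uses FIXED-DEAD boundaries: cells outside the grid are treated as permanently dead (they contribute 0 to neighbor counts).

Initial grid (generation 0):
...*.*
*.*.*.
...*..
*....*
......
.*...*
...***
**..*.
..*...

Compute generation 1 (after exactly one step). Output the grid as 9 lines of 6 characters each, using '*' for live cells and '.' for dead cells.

Answer: ....*.
....*.
.*..*.
......
......
......
***.**
..*.**
.*....

Derivation:
Simulating step by step:
Generation 0 (given above): 17 live cells
Generation 1: 13 live cells
(generation 1 grid is the final answer)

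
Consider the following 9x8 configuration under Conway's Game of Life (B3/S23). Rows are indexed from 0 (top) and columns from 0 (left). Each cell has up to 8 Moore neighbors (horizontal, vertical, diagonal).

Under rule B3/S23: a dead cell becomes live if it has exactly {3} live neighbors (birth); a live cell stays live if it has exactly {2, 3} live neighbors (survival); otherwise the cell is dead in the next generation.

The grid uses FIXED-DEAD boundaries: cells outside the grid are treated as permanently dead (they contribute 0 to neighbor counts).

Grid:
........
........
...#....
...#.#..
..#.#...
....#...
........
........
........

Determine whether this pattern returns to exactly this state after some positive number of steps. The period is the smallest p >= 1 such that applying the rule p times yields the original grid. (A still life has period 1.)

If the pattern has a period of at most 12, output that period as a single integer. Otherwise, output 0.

Simulating and comparing each generation to the original:
Gen 0 (original, given above): 6 live cells
Gen 1: 6 live cells, differs from original
Gen 2: 6 live cells, MATCHES original -> period = 2

Answer: 2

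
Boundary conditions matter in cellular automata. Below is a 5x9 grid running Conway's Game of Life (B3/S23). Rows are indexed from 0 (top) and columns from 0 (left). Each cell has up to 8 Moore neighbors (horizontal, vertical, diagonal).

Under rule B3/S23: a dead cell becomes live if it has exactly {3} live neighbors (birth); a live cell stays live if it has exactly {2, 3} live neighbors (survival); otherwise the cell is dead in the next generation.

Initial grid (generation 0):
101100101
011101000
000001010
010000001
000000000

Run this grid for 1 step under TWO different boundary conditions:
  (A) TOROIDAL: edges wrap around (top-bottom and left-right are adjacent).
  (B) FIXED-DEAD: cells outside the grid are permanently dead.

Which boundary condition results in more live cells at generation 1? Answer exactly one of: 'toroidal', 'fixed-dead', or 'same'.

Answer: toroidal

Derivation:
Under TOROIDAL boundary, generation 1:
100110000
110101011
110010100
000000000
011000011
Population = 17

Under FIXED-DEAD boundary, generation 1:
000110000
010101010
010010100
000000000
000000000
Population = 9

Comparison: toroidal=17, fixed-dead=9 -> toroidal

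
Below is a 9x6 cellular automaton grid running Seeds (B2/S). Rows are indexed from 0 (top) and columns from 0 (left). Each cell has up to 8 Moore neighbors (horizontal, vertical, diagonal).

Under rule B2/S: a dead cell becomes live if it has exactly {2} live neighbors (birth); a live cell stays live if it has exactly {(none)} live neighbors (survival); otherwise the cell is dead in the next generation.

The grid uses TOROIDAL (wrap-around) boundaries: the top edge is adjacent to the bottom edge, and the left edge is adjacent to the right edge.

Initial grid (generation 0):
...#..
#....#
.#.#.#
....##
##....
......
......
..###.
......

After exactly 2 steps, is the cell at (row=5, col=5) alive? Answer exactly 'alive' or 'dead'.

Simulating step by step:
Generation 0 (given above): 13 live cells
Generation 1: 12 live cells
#...##
.#.#..
..#...
...#..
....#.
##....
..#.#.
......
......
Generation 2: 20 live cells
.###..
......
.#..#.
..#.#.
####.#
..#.#.
#..#.#
...#..
#...#.

Cell (5,5) at generation 2: 0 -> dead

Answer: dead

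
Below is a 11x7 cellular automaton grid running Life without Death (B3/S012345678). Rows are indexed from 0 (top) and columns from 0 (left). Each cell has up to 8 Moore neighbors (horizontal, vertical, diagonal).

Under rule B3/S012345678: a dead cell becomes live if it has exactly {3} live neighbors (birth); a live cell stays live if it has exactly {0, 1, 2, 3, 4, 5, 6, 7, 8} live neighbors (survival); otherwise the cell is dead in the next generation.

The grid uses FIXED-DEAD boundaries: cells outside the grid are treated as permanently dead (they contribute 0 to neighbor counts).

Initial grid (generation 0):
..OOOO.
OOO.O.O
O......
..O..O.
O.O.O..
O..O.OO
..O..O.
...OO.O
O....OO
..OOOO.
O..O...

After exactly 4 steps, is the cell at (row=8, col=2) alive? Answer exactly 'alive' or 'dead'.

Answer: alive

Derivation:
Simulating step by step:
Generation 0 (given above): 33 live cells
Generation 1: 43 live cells
..OOOO.
OOO.O.O
O.OO.O.
..OO.O.
O.O.O.O
O.OO.OO
..O..O.
...OO.O
O.O..OO
.OOOOOO
O.OO...
Generation 2: 50 live cells
..OOOO.
OOO.O.O
O.OO.OO
..OO.OO
O.O.O.O
O.OO.OO
.OO..O.
.OOOO.O
O.O..OO
OOOOOOO
O.OO.O.
Generation 3: 53 live cells
..OOOO.
OOO.O.O
O.OO.OO
..OO.OO
O.O.O.O
O.OO.OO
OOO..O.
OOOOO.O
O.O..OO
OOOOOOO
O.OO.OO
Generation 4: 53 live cells
..OOOO.
OOO.O.O
O.OO.OO
..OO.OO
O.O.O.O
O.OO.OO
OOO..O.
OOOOO.O
O.O..OO
OOOOOOO
O.OO.OO

Cell (8,2) at generation 4: 1 -> alive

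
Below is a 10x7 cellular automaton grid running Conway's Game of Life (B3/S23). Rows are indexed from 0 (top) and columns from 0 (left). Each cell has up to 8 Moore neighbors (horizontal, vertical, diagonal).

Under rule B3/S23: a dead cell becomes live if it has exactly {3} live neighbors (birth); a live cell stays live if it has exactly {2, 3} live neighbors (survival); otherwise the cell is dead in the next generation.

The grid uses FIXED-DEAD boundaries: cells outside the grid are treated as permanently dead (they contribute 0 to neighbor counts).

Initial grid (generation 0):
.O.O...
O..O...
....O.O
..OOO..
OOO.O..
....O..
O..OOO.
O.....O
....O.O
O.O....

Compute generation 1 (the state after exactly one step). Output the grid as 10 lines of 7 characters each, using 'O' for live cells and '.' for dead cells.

Answer: ..O....
..OOO..
..O.OO.
..O.O..
.OO.OO.
O.O....
...OOO.
...O..O
.O...O.
.......

Derivation:
Simulating step by step:
Generation 0 (given above): 24 live cells
Generation 1: 22 live cells
(generation 1 grid is the final answer)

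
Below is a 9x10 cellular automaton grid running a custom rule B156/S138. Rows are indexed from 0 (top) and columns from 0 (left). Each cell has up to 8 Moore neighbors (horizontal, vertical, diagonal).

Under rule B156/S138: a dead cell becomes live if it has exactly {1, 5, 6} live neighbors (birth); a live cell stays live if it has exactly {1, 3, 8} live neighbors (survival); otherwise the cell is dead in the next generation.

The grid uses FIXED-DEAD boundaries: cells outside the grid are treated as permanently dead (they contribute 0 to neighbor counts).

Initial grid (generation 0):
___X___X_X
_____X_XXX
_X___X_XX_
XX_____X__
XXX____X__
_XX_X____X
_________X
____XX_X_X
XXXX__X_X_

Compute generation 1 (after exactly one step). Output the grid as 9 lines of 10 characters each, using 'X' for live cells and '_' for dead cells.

Answer: __X__X__X_
XX_X_XX__X
_____XX___
___XXX_X_X
____XX_X_X
__X__XXX_X
X______X__
__________
X_________

Derivation:
Simulating step by step:
Generation 0 (given above): 33 live cells
Generation 1: 28 live cells
(generation 1 grid is the final answer)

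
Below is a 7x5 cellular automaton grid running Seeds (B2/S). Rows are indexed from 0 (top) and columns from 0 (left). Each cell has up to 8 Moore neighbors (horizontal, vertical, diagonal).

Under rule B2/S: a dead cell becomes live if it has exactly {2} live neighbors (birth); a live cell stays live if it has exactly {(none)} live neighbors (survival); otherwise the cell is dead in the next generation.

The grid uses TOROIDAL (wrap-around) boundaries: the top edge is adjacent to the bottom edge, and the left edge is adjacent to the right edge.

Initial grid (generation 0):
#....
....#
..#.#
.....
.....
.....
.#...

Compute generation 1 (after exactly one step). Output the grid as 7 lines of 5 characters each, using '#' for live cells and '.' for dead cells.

Answer: .#..#
.#...
#....
...#.
.....
.....
#....

Derivation:
Simulating step by step:
Generation 0 (given above): 5 live cells
Generation 1: 6 live cells
(generation 1 grid is the final answer)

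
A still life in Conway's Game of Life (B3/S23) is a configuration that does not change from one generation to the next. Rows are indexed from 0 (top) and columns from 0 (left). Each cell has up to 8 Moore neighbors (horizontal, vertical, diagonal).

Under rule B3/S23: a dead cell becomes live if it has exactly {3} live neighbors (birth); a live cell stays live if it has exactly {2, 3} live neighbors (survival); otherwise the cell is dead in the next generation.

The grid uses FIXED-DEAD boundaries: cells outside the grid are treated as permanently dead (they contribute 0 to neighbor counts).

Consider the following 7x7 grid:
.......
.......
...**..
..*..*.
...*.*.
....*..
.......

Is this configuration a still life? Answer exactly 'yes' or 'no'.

Compute generation 1 and compare to generation 0 (given above):
Generation 1:
.......
.......
...**..
..*..*.
...*.*.
....*..
.......
The grids are IDENTICAL -> still life.

Answer: yes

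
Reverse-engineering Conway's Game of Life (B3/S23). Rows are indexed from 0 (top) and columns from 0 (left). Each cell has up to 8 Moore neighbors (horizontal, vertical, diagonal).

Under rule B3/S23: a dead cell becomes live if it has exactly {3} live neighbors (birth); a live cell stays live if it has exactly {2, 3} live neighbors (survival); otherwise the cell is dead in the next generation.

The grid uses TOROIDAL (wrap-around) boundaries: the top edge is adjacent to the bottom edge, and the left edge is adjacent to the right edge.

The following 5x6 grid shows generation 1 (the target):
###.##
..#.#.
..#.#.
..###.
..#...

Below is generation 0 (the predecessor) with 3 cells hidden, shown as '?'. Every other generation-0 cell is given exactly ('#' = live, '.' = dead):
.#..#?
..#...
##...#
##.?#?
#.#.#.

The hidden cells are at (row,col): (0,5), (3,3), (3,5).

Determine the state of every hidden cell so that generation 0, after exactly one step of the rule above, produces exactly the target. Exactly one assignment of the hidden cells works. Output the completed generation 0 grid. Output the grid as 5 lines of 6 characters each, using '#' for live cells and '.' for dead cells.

Answer: .#..##
..#...
##...#
##..##
#.#.#.

Derivation:
Hidden generation-0 cells (in order): (0,5), (3,3), (3,5).
A hidden cell only influences target cells in its own 3x3 neighborhood. Try each of the 2^3 = 8 assignments, step the completed generation 0 forward once under B3/S23, and compare with the target:
  (0,5)=. (3,3)=. (3,5)=. -> step gives (0,0)='.' but target has '#' -> reject
  (0,5)=. (3,3)=. (3,5)=# -> step gives (0,0)='.' but target has '#' -> reject
  (0,5)=. (3,3)=# (3,5)=. -> step gives (0,0)='.' but target has '#' -> reject
  (0,5)=. (3,3)=# (3,5)=# -> step gives (0,0)='.' but target has '#' -> reject
  (0,5)=# (3,3)=. (3,5)=. -> step gives (2,4)='.' but target has '#' -> reject
  (0,5)=# (3,3)=. (3,5)=# -> step reproduces the target at every cell -> ACCEPT
  (0,5)=# (3,3)=# (3,5)=. -> step gives (2,2)='.' but target has '#' -> reject
  (0,5)=# (3,3)=# (3,5)=# -> step gives (2,2)='.' but target has '#' -> reject
Unique solution: (0,5)=live, (3,3)=dead, (3,5)=live.
Check: live-neighbor counts of every cell in the completed generation 0:
333423
542234
543234
653336
552447
Applying B3/S23 to generation 0 with these counts gives:
###.##
..#.#.
..#.#.
..###.
..#...
which matches the target exactly.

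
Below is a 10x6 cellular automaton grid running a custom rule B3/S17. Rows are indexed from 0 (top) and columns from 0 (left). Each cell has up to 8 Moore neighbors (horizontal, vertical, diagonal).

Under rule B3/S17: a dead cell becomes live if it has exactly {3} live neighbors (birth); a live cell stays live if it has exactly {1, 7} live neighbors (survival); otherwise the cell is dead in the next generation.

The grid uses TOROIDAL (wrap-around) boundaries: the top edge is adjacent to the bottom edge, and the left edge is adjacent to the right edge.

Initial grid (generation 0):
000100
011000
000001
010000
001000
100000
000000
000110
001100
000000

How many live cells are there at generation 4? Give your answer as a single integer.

Simulating step by step:
Generation 0 (given above): 11 live cells
Generation 1: 13 live cells
001100
010000
111000
010000
011000
000000
000000
001000
000010
001100
Generation 2: 6 live cells
010000
100100
000000
000000
000000
000000
000000
000000
001010
000010
Generation 3: 6 live cells
010000
100000
000000
000000
000000
000000
000000
000000
000110
000110
Generation 4: 3 live cells
010000
100000
000000
000000
000000
000000
000000
000000
000000
001000
Population at generation 4: 3

Answer: 3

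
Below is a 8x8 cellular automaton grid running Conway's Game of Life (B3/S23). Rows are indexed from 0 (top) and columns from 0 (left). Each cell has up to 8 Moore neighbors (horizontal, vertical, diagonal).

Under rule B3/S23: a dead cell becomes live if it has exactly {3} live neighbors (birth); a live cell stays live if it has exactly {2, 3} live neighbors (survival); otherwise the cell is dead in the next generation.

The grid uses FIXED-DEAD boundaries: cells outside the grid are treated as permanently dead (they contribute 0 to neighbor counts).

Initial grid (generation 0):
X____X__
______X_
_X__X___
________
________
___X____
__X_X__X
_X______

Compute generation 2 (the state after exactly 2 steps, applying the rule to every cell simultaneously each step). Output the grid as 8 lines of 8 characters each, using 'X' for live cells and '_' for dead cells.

Answer: ________
________
________
________
________
__XX____
__XX____
________

Derivation:
Simulating step by step:
Generation 0 (given above): 10 live cells
Generation 1: 4 live cells
________
_____X__
________
________
________
___X____
__XX____
________
Generation 2: 4 live cells
(generation 2 grid is the final answer)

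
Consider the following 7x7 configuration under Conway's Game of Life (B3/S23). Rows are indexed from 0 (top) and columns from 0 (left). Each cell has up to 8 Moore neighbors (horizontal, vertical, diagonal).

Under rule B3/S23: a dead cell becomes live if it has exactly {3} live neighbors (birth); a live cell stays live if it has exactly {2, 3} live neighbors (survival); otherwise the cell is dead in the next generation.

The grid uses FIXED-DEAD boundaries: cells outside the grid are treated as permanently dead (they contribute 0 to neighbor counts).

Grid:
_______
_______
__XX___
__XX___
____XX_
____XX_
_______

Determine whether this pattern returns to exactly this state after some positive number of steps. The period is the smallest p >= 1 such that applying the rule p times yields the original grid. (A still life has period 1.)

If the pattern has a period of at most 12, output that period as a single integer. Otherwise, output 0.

Answer: 2

Derivation:
Simulating and comparing each generation to the original:
Gen 0 (original, given above): 8 live cells
Gen 1: 6 live cells, differs from original
Gen 2: 8 live cells, MATCHES original -> period = 2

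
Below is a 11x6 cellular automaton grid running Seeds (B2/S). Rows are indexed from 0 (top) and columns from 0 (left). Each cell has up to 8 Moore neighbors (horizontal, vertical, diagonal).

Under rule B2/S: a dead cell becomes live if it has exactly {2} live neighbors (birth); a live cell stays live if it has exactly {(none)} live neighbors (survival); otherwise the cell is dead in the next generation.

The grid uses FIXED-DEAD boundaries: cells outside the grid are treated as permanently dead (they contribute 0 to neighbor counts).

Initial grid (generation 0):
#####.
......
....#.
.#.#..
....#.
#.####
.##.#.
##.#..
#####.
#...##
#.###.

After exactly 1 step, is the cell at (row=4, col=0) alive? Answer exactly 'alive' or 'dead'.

Simulating step by step:
Generation 0 (given above): 32 live cells
Generation 1: 8 live cells
......
#....#
..##..
..#..#
#.....
......
......
.....#
......
......
......

Cell (4,0) at generation 1: 1 -> alive

Answer: alive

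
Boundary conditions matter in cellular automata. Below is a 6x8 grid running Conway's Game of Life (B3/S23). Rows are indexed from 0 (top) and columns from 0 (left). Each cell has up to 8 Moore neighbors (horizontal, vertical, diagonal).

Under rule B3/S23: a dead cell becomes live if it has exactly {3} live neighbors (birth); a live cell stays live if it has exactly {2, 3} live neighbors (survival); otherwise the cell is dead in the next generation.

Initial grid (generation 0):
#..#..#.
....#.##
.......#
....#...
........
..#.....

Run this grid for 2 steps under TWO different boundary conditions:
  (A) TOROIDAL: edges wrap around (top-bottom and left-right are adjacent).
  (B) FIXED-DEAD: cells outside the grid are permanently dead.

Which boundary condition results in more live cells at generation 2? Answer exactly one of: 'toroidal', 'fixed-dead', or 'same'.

Answer: toroidal

Derivation:
Under TOROIDAL boundary, generation 2:
....####
........
.....#.#
......#.
........
........
Population = 7

Under FIXED-DEAD boundary, generation 2:
.....#.#
....#...
.....#.#
......#.
........
........
Population = 6

Comparison: toroidal=7, fixed-dead=6 -> toroidal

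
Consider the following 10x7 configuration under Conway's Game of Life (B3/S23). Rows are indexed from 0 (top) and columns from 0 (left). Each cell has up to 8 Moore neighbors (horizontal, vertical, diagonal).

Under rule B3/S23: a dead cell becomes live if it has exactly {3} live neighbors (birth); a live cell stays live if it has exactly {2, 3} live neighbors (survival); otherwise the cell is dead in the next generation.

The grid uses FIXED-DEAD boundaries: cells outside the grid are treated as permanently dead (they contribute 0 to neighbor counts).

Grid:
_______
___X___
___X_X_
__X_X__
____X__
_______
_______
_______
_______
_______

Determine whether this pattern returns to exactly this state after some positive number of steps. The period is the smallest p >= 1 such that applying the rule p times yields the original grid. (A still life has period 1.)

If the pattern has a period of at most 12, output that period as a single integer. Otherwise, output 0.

Simulating and comparing each generation to the original:
Gen 0 (original, given above): 6 live cells
Gen 1: 6 live cells, differs from original
Gen 2: 6 live cells, MATCHES original -> period = 2

Answer: 2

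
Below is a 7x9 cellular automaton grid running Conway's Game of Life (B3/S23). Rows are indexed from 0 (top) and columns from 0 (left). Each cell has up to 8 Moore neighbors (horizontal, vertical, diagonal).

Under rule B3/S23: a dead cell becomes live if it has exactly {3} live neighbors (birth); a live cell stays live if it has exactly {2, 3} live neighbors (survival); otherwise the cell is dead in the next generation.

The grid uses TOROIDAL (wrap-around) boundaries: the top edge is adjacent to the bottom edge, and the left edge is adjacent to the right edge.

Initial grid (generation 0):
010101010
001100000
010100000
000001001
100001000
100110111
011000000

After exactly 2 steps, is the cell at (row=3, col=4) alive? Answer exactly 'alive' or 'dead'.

Simulating step by step:
Generation 0 (given above): 20 live cells
Generation 1: 21 live cells
010110000
010100000
000110000
100010000
100001000
101111111
010001000
Generation 2: 20 live cells
110110000
000000000
001110000
000111000
100000010
101100011
010000011

Cell (3,4) at generation 2: 1 -> alive

Answer: alive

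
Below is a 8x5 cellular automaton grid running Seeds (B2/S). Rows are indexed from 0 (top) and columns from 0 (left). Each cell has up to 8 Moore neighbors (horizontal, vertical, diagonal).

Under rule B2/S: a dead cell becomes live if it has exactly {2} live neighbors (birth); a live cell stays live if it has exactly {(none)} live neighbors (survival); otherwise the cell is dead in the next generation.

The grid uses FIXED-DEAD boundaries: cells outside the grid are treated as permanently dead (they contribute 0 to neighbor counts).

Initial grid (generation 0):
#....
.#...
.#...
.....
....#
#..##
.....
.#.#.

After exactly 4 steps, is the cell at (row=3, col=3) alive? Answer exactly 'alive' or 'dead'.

Answer: dead

Derivation:
Simulating step by step:
Generation 0 (given above): 9 live cells
Generation 1: 7 live cells
.#...
..#..
#.#..
.....
.....
.....
##...
..#..
Generation 2: 9 live cells
..#..
#..#.
...#.
.#...
.....
##...
..#..
#....
Generation 3: 11 live cells
.#.#.
.#..#
##..#
..#..
..#..
..#..
.....
.#...
Generation 4: 7 live cells
#...#
.....
.....
#....
.....
.#.#.
.##..
.....

Cell (3,3) at generation 4: 0 -> dead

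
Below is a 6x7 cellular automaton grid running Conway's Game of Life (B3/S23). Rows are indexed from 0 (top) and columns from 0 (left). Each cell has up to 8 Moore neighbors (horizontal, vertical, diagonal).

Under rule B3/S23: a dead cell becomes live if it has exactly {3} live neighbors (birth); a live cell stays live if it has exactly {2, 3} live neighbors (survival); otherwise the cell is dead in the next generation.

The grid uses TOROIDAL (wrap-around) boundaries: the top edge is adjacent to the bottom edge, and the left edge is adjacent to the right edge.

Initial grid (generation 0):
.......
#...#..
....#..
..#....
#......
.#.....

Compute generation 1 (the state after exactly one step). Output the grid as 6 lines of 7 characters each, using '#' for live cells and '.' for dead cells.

Simulating step by step:
Generation 0 (given above): 6 live cells
Generation 1: 2 live cells
(generation 1 grid is the final answer)

Answer: .......
.......
...#...
.......
.#.....
.......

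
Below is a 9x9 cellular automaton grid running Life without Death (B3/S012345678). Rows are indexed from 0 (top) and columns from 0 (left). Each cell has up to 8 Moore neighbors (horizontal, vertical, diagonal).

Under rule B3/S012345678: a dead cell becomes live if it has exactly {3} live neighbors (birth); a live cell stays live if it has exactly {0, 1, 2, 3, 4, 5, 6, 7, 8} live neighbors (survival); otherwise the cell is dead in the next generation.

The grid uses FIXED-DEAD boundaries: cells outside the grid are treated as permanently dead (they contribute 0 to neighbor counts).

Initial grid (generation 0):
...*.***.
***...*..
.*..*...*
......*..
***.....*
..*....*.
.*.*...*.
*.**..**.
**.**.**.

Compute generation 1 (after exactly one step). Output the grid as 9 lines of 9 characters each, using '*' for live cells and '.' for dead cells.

Simulating step by step:
Generation 0 (given above): 32 live cells
Generation 1: 51 live cells
(generation 1 grid is the final answer)

Answer: .***.***.
*****.*..
***.**.**
*.*...**.
***....**
*.**...**
.*.*...**
*.**.****
**.*****.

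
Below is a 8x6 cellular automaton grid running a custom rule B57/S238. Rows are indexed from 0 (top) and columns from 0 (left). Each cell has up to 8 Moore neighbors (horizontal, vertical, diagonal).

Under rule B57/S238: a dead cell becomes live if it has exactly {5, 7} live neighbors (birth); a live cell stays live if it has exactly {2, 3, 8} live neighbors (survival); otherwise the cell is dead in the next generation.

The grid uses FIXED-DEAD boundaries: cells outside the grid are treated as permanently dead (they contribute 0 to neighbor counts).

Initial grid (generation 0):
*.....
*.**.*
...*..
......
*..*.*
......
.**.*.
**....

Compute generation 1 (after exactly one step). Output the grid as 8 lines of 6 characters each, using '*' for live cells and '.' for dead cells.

Simulating step by step:
Generation 0 (given above): 14 live cells
Generation 1: 7 live cells
(generation 1 grid is the final answer)

Answer: ......
..**..
...*..
......
......
......
.**...
**....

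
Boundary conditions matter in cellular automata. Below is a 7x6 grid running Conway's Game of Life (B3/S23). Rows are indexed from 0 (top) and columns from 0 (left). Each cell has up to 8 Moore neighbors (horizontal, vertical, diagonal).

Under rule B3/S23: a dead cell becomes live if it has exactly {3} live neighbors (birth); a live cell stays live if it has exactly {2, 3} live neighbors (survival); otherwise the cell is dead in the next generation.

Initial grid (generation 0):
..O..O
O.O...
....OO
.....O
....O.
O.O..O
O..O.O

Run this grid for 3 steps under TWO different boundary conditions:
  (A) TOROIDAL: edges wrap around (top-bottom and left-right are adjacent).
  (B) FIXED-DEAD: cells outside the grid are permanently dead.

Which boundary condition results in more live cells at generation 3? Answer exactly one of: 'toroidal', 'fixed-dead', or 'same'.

Answer: toroidal

Derivation:
Under TOROIDAL boundary, generation 3:
.O...O
.OO...
..O...
OOO...
.OOOO.
..OO..
......
Population = 14

Under FIXED-DEAD boundary, generation 3:
..O.O.
..O...
..OOO.
......
....O.
..OO.O
..O.O.
Population = 12

Comparison: toroidal=14, fixed-dead=12 -> toroidal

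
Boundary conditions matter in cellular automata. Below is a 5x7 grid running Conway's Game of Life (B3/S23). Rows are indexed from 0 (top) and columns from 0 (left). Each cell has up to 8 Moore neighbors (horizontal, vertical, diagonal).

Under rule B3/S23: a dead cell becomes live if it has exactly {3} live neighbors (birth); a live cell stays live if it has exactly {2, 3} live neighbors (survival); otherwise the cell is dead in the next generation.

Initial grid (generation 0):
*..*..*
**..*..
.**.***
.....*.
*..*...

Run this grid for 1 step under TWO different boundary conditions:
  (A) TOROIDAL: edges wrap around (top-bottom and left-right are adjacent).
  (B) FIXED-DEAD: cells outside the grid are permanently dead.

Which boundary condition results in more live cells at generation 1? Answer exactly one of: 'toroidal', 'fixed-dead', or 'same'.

Under TOROIDAL boundary, generation 1:
..***.*
....*..
.****.*
****.*.
*...*..
Population = 17

Under FIXED-DEAD boundary, generation 1:
**.....
*...*.*
*****.*
.***.**
.......
Population = 16

Comparison: toroidal=17, fixed-dead=16 -> toroidal

Answer: toroidal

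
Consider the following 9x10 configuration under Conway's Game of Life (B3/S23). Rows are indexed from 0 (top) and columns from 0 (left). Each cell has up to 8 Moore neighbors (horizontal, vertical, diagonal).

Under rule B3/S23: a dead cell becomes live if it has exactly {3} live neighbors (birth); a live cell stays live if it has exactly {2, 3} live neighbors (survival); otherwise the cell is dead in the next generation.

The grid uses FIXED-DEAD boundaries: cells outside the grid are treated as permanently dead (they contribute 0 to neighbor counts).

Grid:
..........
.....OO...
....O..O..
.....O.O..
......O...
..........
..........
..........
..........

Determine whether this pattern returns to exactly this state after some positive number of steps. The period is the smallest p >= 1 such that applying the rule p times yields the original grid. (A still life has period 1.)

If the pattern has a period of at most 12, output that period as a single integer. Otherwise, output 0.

Answer: 1

Derivation:
Simulating and comparing each generation to the original:
Gen 0 (original, given above): 7 live cells
Gen 1: 7 live cells, MATCHES original -> period = 1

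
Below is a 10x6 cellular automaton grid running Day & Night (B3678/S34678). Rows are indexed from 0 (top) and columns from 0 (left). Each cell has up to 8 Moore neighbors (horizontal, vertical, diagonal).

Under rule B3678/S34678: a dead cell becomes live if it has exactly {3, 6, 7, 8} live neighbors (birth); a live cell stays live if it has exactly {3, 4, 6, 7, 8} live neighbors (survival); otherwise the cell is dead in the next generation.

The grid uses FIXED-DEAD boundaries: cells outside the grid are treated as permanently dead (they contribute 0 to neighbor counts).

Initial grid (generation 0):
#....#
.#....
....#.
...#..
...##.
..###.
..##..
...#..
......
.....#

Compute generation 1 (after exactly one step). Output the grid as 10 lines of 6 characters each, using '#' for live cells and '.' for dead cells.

Answer: ......
......
......
...#..
....#.
..###.
..#...
..#...
......
......

Derivation:
Simulating step by step:
Generation 0 (given above): 14 live cells
Generation 1: 7 live cells
(generation 1 grid is the final answer)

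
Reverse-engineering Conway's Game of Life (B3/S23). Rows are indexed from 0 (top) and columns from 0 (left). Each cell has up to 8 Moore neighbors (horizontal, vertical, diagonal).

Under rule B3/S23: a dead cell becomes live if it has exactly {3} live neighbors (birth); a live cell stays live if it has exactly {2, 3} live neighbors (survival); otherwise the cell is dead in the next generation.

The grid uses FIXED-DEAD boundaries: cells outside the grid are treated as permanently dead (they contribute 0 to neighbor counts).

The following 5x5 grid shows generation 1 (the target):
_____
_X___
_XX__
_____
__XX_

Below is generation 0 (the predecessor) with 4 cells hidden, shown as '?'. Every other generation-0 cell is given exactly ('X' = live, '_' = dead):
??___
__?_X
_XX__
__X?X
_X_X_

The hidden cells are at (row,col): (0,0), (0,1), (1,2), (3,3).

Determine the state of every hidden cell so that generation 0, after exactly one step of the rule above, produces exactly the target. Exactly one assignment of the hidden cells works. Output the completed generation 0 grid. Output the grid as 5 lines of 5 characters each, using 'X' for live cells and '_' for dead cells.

Hidden generation-0 cells (in order): (0,0), (0,1), (1,2), (3,3).
A hidden cell only influences target cells in its own 3x3 neighborhood. Try each of the 2^4 = 16 assignments, step the completed generation 0 forward once under B3/S23, and compare with the target:
  (0,0)=_ (0,1)=_ (1,2)=_ (3,3)=_ -> step gives (1,1)='_' but target has 'X' -> reject
  (0,0)=_ (0,1)=_ (1,2)=_ (3,3)=X -> step gives (1,1)='_' but target has 'X' -> reject
  (0,0)=_ (0,1)=_ (1,2)=X (3,3)=_ -> step gives (1,2)='X' but target has '_' -> reject
  (0,0)=_ (0,1)=_ (1,2)=X (3,3)=X -> step gives (1,2)='X' but target has '_' -> reject
  (0,0)=_ (0,1)=X (1,2)=_ (3,3)=_ -> step gives (1,2)='X' but target has '_' -> reject
  (0,0)=_ (0,1)=X (1,2)=_ (3,3)=X -> step gives (1,2)='X' but target has '_' -> reject
  (0,0)=_ (0,1)=X (1,2)=X (3,3)=_ -> step gives (1,1)='_' but target has 'X' -> reject
  (0,0)=_ (0,1)=X (1,2)=X (3,3)=X -> step gives (1,1)='_' but target has 'X' -> reject
  (0,0)=X (0,1)=_ (1,2)=_ (3,3)=_ -> step reproduces the target at every cell -> ACCEPT
  (0,0)=X (0,1)=_ (1,2)=_ (3,3)=X -> step gives (2,4)='X' but target has '_' -> reject
  (0,0)=X (0,1)=_ (1,2)=X (3,3)=_ -> step gives (1,1)='_' but target has 'X' -> reject
  (0,0)=X (0,1)=_ (1,2)=X (3,3)=X -> step gives (1,1)='_' but target has 'X' -> reject
  (0,0)=X (0,1)=X (1,2)=_ (3,3)=_ -> step gives (1,0)='X' but target has '_' -> reject
  (0,0)=X (0,1)=X (1,2)=_ (3,3)=X -> step gives (1,0)='X' but target has '_' -> reject
  (0,0)=X (0,1)=X (1,2)=X (3,3)=_ -> step gives (0,1)='X' but target has '_' -> reject
  (0,0)=X (0,1)=X (1,2)=X (3,3)=X -> step gives (0,1)='X' but target has '_' -> reject
Unique solution: (0,0)=live, (0,1)=dead, (1,2)=dead, (3,3)=dead.
Check: live-neighbor counts of every cell in the completed generation 0:
01011
23220
12242
24441
11322
Applying B3/S23 to generation 0 with these counts gives:
_____
_X___
_XX__
_____
__XX_
which matches the target exactly.

Answer: X____
____X
_XX__
__X_X
_X_X_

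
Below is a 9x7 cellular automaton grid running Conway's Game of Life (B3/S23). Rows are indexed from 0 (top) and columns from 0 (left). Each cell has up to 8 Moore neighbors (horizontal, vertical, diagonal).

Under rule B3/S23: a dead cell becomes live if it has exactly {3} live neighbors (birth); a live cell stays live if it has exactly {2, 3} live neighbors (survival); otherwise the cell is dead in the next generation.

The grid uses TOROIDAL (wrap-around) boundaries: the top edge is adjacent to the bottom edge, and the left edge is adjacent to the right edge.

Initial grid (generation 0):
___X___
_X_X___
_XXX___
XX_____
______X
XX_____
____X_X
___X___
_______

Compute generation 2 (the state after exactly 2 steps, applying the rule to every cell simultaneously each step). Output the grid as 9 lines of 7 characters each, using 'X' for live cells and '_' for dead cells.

Answer: __XX___
___XX__
XX_XX__
X______
_X___X_
X____X_
X______
_______
_______

Derivation:
Simulating step by step:
Generation 0 (given above): 14 live cells
Generation 1: 12 live cells
__X____
_X_XX__
___X___
XX_____
______X
X____XX
X______
_______
_______
Generation 2: 14 live cells
(generation 2 grid is the final answer)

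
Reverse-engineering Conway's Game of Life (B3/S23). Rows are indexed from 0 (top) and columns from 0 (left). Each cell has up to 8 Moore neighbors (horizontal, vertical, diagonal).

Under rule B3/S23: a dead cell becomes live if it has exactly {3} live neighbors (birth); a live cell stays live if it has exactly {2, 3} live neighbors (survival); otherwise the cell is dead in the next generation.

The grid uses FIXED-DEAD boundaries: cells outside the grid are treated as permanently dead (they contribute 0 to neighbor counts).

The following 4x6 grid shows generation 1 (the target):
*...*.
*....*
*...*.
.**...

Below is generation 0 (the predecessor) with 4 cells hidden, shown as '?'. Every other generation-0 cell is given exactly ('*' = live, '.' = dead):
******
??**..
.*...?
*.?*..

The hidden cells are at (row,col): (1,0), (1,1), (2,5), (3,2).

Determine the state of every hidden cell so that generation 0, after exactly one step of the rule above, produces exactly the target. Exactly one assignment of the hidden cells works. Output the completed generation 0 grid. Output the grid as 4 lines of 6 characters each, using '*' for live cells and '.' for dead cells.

Answer: ******
*.**..
.*...*
*.**..

Derivation:
Hidden generation-0 cells (in order): (1,0), (1,1), (2,5), (3,2).
A hidden cell only influences target cells in its own 3x3 neighborhood. Try each of the 2^4 = 16 assignments, step the completed generation 0 forward once under B3/S23, and compare with the target:
  (1,0)=. (1,1)=. (2,5)=. (3,2)=. -> step gives (0,0)='.' but target has '*' -> reject
  (1,0)=. (1,1)=. (2,5)=. (3,2)=* -> step gives (0,0)='.' but target has '*' -> reject
  (1,0)=. (1,1)=. (2,5)=* (3,2)=. -> step gives (0,0)='.' but target has '*' -> reject
  (1,0)=. (1,1)=. (2,5)=* (3,2)=* -> step gives (0,0)='.' but target has '*' -> reject
  (1,0)=. (1,1)=* (2,5)=. (3,2)=. -> step gives (1,0)='.' but target has '*' -> reject
  (1,0)=. (1,1)=* (2,5)=. (3,2)=* -> step gives (1,0)='.' but target has '*' -> reject
  (1,0)=. (1,1)=* (2,5)=* (3,2)=. -> step gives (1,0)='.' but target has '*' -> reject
  (1,0)=. (1,1)=* (2,5)=* (3,2)=* -> step gives (1,0)='.' but target has '*' -> reject
  (1,0)=* (1,1)=. (2,5)=. (3,2)=. -> step gives (1,5)='.' but target has '*' -> reject
  (1,0)=* (1,1)=. (2,5)=. (3,2)=* -> step gives (1,5)='.' but target has '*' -> reject
  (1,0)=* (1,1)=. (2,5)=* (3,2)=. -> step gives (2,1)='*' but target has '.' -> reject
  (1,0)=* (1,1)=. (2,5)=* (3,2)=* -> step reproduces the target at every cell -> ACCEPT
  (1,0)=* (1,1)=* (2,5)=. (3,2)=. -> step gives (1,0)='.' but target has '*' -> reject
  (1,0)=* (1,1)=* (2,5)=. (3,2)=* -> step gives (1,0)='.' but target has '*' -> reject
  (1,0)=* (1,1)=* (2,5)=* (3,2)=. -> step gives (1,0)='.' but target has '*' -> reject
  (1,0)=* (1,1)=* (2,5)=* (3,2)=* -> step gives (1,0)='.' but target has '*' -> reject
Unique solution: (1,0)=live, (1,1)=dead, (2,5)=live, (3,2)=live.
Check: live-neighbor counts of every cell in the completed generation 0:
244431
365453
345430
132121
Applying B3/S23 to generation 0 with these counts gives:
*...*.
*....*
*...*.
.**...
which matches the target exactly.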